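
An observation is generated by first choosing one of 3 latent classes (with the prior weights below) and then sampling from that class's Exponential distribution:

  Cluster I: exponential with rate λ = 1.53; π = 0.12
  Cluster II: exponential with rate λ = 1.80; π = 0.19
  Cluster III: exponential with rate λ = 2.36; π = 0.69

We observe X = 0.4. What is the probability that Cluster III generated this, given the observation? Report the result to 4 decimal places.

Apply Bayes' rule: the posterior for each component is proportional to its prior times its likelihood at x.
Evaluate each component's likelihood at the observed value:
  L_I = 1.53·e^(−1.53·0.4) = 1.53·e^(−0.6120) = 0.829666
  L_II = 1.80·e^(−1.80·0.4) = 1.80·e^(−0.7200) = 0.876154
  L_III = 2.36·e^(−2.36·0.4) = 2.36·e^(−0.9440) = 0.918202
Prior × likelihood for each component:
  P(Z=I)·L_I = 0.12 × 0.829666 = 0.0995599
  P(Z=II)·L_II = 0.19 × 0.876154 = 0.166469
  P(Z=III)·L_III = 0.69 × 0.918202 = 0.633559
Evidence: 0.0995599 + 0.166469 + 0.633559 = 0.899588
P(Cluster III | the observation) = 0.633559 / 0.899588 ≈ 0.7043

0.7043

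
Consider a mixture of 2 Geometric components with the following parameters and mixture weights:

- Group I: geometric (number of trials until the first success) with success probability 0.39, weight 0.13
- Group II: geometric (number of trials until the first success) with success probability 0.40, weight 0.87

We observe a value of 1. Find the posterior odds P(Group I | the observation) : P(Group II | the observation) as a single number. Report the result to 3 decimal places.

0.146

Only the two components matter; the odds are (π_i f_i(x)) / (π_j f_j(x)).
Geometric probabilities:
  L_I = 0.39
  L_II = 0.4
Posterior odds = (π_I·L_I) / (π_II·L_II) = (0.13·0.39) / (0.87·0.4) = 0.0507 / 0.348 ≈ 0.146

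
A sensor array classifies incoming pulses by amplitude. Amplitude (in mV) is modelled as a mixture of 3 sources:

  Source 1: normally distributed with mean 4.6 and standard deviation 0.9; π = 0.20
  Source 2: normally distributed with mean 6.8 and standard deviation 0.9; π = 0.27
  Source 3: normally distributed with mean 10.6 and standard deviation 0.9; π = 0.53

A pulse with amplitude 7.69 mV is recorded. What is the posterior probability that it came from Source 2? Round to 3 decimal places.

P(component k | x) = π_k·f_k(x) / marginal(x), where marginal(x) = Σ_j π_j·f_j(x).
Component likelihoods at x = 7.69 mV:
  f_1 = 0.00122176
  f_2 = 0.271844
  f_3 = 0.00237965
Prior × likelihood for each component:
  π_1·f_1 = 0.20 × 0.00122176 = 0.000244351
  π_2·f_2 = 0.27 × 0.271844 = 0.0733978
  π_3·f_3 = 0.53 × 0.00237965 = 0.00126122
Normaliser: 0.000244351 + 0.0733978 + 0.00126122 = 0.0749033
Responsibility of Source 2: 0.0733978 / 0.0749033 ≈ 0.980

0.980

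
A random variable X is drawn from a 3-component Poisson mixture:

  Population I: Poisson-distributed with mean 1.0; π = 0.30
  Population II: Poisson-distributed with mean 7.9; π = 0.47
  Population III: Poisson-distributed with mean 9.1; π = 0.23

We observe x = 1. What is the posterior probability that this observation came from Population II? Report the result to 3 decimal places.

P(component k | x) = w_k·f_k(x) / marginal(x), where marginal(x) = Σ_j w_j·f_j(x).
Component likelihoods at x = 1:
  L_I = e^(−1.0)·1.0^1/1! = 0.367879
  L_II = e^(−7.9)·7.9^1/1! = 0.00292887
  L_III = e^(−9.1)·9.1^1/1! = 0.00101616
Unnormalised posteriors:
  w_I·L_I = 0.30 × 0.367879 = 0.110364
  w_II·L_II = 0.47 × 0.00292887 = 0.00137657
  w_III·L_III = 0.23 × 0.00101616 = 0.000233717
Evidence: 0.110364 + 0.00137657 + 0.000233717 = 0.111974
P(Population II | x) = 0.00137657 / 0.111974 ≈ 0.012

0.012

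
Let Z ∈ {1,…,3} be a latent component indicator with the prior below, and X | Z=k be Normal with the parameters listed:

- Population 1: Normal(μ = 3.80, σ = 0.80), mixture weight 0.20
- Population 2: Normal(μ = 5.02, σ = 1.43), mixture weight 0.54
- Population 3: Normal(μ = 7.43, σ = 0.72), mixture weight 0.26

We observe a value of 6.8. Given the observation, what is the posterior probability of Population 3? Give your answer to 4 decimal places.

Posterior ∝ prior × likelihood, so P(k | x) ∝ π_k f_k(x); normalise over all components.
Evaluate each component's likelihood at the observed value:
  L_1 = 0.000440745
  L_2 = 0.128565
  L_3 = 0.377854
Unnormalised posteriors:
  π_1·L_1 = 0.20 × 0.000440745 = 8.81489e-05
  π_2·L_2 = 0.54 × 0.128565 = 0.0694251
  π_3·L_3 = 0.26 × 0.377854 = 0.0982421
Normaliser: 8.81489e-05 + 0.0694251 + 0.0982421 = 0.167755
Responsibility of Population 3: 0.0982421 / 0.167755 ≈ 0.5856

0.5856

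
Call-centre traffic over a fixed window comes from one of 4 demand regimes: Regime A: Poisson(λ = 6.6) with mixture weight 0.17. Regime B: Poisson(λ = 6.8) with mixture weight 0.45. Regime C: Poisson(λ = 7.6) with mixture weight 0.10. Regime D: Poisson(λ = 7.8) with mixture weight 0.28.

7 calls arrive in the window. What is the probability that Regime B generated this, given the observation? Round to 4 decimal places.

Apply Bayes' rule: the posterior for each component is proportional to its prior times its likelihood at x.
Component likelihoods at x = 7 calls:
  L_A = e^(−6.6)·6.6^7/7! = 0.147243
  L_B = e^(−6.8)·6.8^7/7! = 0.148569
  L_C = e^(−7.6)·7.6^7/7! = 0.145421
  L_D = e^(−7.8)·7.8^7/7! = 0.142802
Prior × likelihood for each component:
  w_A·L_A = 0.17 × 0.147243 = 0.0250312
  w_B·L_B = 0.45 × 0.148569 = 0.0668562
  w_C·L_C = 0.10 × 0.145421 = 0.0145421
  w_D·L_D = 0.28 × 0.142802 = 0.0399846
Denominator: 0.0250312 + 0.0668562 + 0.0145421 + 0.0399846 = 0.146414
P(Regime B | the observation) ≈ 0.4566

0.4566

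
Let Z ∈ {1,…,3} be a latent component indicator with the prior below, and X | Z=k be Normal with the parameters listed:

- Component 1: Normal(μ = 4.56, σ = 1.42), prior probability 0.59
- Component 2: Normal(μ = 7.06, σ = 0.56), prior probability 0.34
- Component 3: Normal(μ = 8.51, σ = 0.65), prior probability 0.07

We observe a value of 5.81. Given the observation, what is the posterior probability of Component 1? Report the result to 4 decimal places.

0.8487

Posterior ∝ prior × likelihood, so P(k | x) ∝ π_k f_k(x); normalise over all components.
Component likelihoods at x = 5.81:
  f_1 = 0.190702
  f_2 = 0.0589921
  f_3 = 0.000109962
Unnormalised posteriors:
  π_1·f_1 = 0.59 × 0.190702 = 0.112514
  π_2·f_2 = 0.34 × 0.0589921 = 0.0200573
  π_3·f_3 = 0.07 × 0.000109962 = 7.69735e-06
Marginal: 0.112514 + 0.0200573 + 7.69735e-06 = 0.132579
P(Component 1 | data) ≈ 0.8487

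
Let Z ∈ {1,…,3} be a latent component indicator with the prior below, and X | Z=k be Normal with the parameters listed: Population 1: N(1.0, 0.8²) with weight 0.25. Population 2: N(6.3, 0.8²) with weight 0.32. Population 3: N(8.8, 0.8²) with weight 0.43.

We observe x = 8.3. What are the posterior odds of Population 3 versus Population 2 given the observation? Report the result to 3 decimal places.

Posterior odds = (π_i f_i(x)) / (π_j f_j(x)); the normalising sum cancels.
Evaluate each component's likelihood at the observed value:
  L_1 = (1/(0.8·√(2π)))·exp(−(8.3−1.0)²/(2·0.8²)) = 0.498678·exp(-41.63281) = 4.13923e-19
  L_2 = (1/(0.8·√(2π)))·exp(−(8.3−6.3)²/(2·0.8²)) = 0.498678·exp(-3.12500) = 0.0219104
  L_3 = (1/(0.8·√(2π)))·exp(−(8.3−8.8)²/(2·0.8²)) = 0.498678·exp(-0.19531) = 0.410201
Posterior odds = (π_3·L_3) / (π_2·L_2) = (0.43·0.410201) / (0.32·0.0219104) = 0.176387 / 0.00701132 ≈ 25.157

25.157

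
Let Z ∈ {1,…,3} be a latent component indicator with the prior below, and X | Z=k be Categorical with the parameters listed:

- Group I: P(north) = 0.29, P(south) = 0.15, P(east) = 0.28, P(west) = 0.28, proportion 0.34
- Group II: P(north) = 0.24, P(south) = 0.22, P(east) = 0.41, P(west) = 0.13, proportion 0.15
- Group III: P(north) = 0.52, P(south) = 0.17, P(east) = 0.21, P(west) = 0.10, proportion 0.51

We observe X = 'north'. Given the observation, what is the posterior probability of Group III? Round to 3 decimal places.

Posterior ∝ prior × likelihood, so P(k | x) ∝ P(Z=k) f_k(x); normalise over all components.
Categorical probabilities:
  p_I = 0.29
  p_II = 0.24
  p_III = 0.52
Multiply by the mixture weights:
  P(Z=I)·p_I = 0.34 × 0.29 = 0.0986
  P(Z=II)·p_II = 0.15 × 0.24 = 0.036
  P(Z=III)·p_III = 0.51 × 0.52 = 0.2652
Denominator: 0.0986 + 0.036 + 0.2652 = 0.3998
P(Group III | data) ≈ 0.663

0.663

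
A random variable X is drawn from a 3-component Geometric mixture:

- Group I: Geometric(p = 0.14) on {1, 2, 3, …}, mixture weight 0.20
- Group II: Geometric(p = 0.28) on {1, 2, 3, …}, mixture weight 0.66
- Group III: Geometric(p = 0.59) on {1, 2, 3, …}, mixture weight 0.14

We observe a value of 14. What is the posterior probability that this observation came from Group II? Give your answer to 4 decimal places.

Apply Bayes' rule: the posterior for each component is proportional to its prior times its likelihood at x.
Geometric probabilities:
  L_I = 0.0197064
  L_II = 0.00391274
  L_III = 5.45811e-06
Multiply by the mixture weights:
  w_I·L_I = 0.20 × 0.0197064 = 0.00394129
  w_II·L_II = 0.66 × 0.00391274 = 0.00258241
  w_III·L_III = 0.14 × 5.45811e-06 = 7.64135e-07
Evidence: 0.00394129 + 0.00258241 + 7.64135e-07 = 0.00652446
P(Group II | 14) = 0.00258241 / 0.00652446 ≈ 0.3958

0.3958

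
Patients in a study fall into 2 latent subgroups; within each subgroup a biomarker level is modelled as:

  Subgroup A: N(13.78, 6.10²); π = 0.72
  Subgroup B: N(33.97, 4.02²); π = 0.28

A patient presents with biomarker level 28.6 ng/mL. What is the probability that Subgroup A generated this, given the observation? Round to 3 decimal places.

By Bayes' theorem, P(k | x) = w_k f_k(x) / Σ_j w_j f_j(x).
Normal densities:
  L_A = (1/(6.10·√(2π)))·exp(−(28.6−13.78)²/(2·6.10²)) = 0.065400·exp(-2.95126) = 0.00341874
  L_B = (1/(4.02·√(2π)))·exp(−(28.6−33.97)²/(2·4.02²)) = 0.099239·exp(-0.89221) = 0.0406633
Prior × likelihood for each component:
  w_A·L_A = 0.72 × 0.00341874 = 0.00246149
  w_B·L_B = 0.28 × 0.0406633 = 0.0113857
Sum: 0.00246149 + 0.0113857 = 0.0138472
P(Subgroup A | data) ≈ 0.178

0.178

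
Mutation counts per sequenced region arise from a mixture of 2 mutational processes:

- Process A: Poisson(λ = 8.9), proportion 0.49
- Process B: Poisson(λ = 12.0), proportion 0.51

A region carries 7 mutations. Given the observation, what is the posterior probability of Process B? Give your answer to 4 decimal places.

The responsibility of component k is π_k f_k(x) divided by Σ_j π_j f_j(x).
Poisson probabilities:
  f_A = e^(−8.9)·8.9^7/7! = 0.119696
  f_B = e^(−12.0)·12.0^7/7! = 0.0436822
Unnormalised posteriors:
  π_A·f_A = 0.49 × 0.119696 = 0.0586509
  π_B·f_B = 0.51 × 0.0436822 = 0.0222779
Denominator: 0.0586509 + 0.0222779 = 0.0809288
So the posterior for Process B is 0.0222779 / 0.0809288 ≈ 0.2753.

0.2753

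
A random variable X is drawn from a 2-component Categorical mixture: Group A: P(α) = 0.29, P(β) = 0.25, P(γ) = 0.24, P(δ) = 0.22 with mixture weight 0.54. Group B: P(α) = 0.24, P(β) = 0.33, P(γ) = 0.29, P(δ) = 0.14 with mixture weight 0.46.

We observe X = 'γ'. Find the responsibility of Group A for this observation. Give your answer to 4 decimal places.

By Bayes' theorem, P(k | x) = w_k f_k(x) / Σ_j w_j f_j(x).
Categorical probabilities:
  p_A = P(γ | comp) = 0.24
  p_B = P(γ | comp) = 0.29
Weight by the priors:
  w_A·p_A = 0.54 × 0.24 = 0.1296
  w_B·p_B = 0.46 × 0.29 = 0.1334
Denominator: 0.1296 + 0.1334 = 0.263
So the posterior for Group A is 0.1296 / 0.263 ≈ 0.4928.

0.4928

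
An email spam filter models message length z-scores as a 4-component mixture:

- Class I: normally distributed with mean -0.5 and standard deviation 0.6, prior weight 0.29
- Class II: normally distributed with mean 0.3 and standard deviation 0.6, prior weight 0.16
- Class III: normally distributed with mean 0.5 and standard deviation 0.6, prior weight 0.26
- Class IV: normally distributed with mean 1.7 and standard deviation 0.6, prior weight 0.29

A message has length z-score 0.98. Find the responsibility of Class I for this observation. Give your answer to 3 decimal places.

0.032

Posterior ∝ prior × likelihood, so P(k | x) ∝ π_k f_k(x); normalise over all components.
Evaluate each component's likelihood at the observed value:
  p_I = (1/(0.6·√(2π)))·exp(−(0.98−-0.5)²/(2·0.6²)) = 0.664904·exp(-3.04222) = 0.031735
  p_II = (1/(0.6·√(2π)))·exp(−(0.98−0.3)²/(2·0.6²)) = 0.664904·exp(-0.64222) = 0.34982
  p_III = (1/(0.6·√(2π)))·exp(−(0.98−0.5)²/(2·0.6²)) = 0.664904·exp(-0.32000) = 0.482819
  p_IV = (1/(0.6·√(2π)))·exp(−(0.98−1.7)²/(2·0.6²)) = 0.664904·exp(-0.72000) = 0.323643
Multiply by the mixture weights:
  π_I·p_I = 0.29 × 0.031735 = 0.00920315
  π_II·p_II = 0.16 × 0.34982 = 0.0559713
  π_III·p_III = 0.26 × 0.482819 = 0.125533
  π_IV·p_IV = 0.29 × 0.323643 = 0.0938566
Evidence: 0.00920315 + 0.0559713 + 0.125533 + 0.0938566 = 0.284564
P(Class I | data) ≈ 0.032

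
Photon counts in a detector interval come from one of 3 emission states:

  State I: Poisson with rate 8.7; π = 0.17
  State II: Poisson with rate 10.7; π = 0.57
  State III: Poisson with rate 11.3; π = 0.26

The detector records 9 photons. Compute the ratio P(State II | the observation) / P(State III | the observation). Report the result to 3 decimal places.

2.445

The posterior odds equal the prior odds times the likelihood ratio: (π_i/π_j)·(f_i(x)/f_j(x)).
Component likelihoods at x = 9 photons:
  p_I = e^(−8.7)·8.7^9/9! = 0.131084
  p_II = e^(−10.7)·10.7^9/9! = 0.114219
  p_III = e^(−11.3)·11.3^9/9! = 0.102427
Posterior odds = (π_II·p_II) / (π_III·p_III) = (0.57·0.114219) / (0.26·0.102427) = 0.0651051 / 0.0266311 ≈ 2.445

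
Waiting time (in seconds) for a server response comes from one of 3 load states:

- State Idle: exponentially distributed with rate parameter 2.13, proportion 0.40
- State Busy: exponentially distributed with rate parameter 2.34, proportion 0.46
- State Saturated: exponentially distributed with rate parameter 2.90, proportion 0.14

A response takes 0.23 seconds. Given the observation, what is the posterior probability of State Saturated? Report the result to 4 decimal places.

The responsibility of component k is π_k f_k(x) divided by Σ_j π_j f_j(x).
Exponential densities:
  f_Idle = 1.30502
  f_Busy = 1.36609
  f_Saturated = 1.48841
Unnormalised posteriors:
  π_Idle·f_Idle = 0.40 × 1.30502 = 0.52201
  π_Busy·f_Busy = 0.46 × 1.36609 = 0.6284
  π_Saturated·f_Saturated = 0.14 × 1.48841 = 0.208378
Denominator: 0.52201 + 0.6284 + 0.208378 = 1.35879
Responsibility of State Saturated: 0.208378 / 1.35879 ≈ 0.1534

0.1534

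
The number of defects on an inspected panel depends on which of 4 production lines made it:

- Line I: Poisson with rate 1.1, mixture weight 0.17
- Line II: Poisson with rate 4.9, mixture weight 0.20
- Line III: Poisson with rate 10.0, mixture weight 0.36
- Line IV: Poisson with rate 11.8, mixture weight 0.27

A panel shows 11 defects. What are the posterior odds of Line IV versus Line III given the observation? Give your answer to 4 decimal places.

Posterior odds = (w_i f_i(x)) / (w_j f_j(x)); the normalising sum cancels.
Component likelihoods at x = 11 defects:
  p_I = e^(−1.1)·1.1^11/11! = 2.37925e-08
  p_II = e^(−4.9)·4.9^11/11! = 0.00729387
  p_III = e^(−10.0)·10.0^11/11! = 0.113736
  p_IV = e^(−11.8)·11.8^11/11! = 0.11611
Odds = (0.27/0.36) × (0.11611/0.113736) = 0.75 × 1.02087 ≈ 0.7657

0.7657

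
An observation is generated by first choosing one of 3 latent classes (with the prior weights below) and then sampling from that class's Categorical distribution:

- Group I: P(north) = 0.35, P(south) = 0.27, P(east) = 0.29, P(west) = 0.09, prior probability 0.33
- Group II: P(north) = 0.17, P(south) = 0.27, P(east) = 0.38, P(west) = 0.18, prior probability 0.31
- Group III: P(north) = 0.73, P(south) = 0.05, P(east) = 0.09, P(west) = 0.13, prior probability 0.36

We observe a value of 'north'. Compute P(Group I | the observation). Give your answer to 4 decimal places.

0.2680

Posterior ∝ prior × likelihood, so P(k | x) ∝ π_k f_k(x); normalise over all components.
Categorical probabilities:
  L_I = 0.35
  L_II = 0.17
  L_III = 0.73
Unnormalised posteriors:
  π_I·L_I = 0.33 × 0.35 = 0.1155
  π_II·L_II = 0.31 × 0.17 = 0.0527
  π_III·L_III = 0.36 × 0.73 = 0.2628
Sum: 0.1155 + 0.0527 + 0.2628 = 0.431
Responsibility of Group I: 0.1155 / 0.431 ≈ 0.2680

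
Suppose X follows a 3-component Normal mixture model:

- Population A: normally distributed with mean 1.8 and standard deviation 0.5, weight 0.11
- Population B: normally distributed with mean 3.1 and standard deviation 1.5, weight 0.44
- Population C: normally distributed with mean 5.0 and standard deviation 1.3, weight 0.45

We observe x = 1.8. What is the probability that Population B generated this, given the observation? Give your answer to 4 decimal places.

P(component k | x) = π_k·f_k(x) / marginal(x), where marginal(x) = Σ_j π_j·f_j(x).
Component likelihoods at x = 1.8:
  p_A = 0.797885
  p_B = 0.182691
  p_C = 0.0148332
Weight by the priors:
  π_A·p_A = 0.11 × 0.797885 = 0.0877673
  π_B·p_B = 0.44 × 0.182691 = 0.080384
  π_C·p_C = 0.45 × 0.0148332 = 0.00667493
Denominator: 0.0877673 + 0.080384 + 0.00667493 = 0.174826
P(Population B | 1.8) ≈ 0.4598

0.4598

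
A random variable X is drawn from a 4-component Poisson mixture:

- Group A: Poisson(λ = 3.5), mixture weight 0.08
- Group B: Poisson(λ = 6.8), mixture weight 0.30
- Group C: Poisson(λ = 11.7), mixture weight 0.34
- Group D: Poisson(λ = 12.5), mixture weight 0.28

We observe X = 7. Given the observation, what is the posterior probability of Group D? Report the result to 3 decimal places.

0.133

P(component k | x) = π_k·f_k(x) / marginal(x), where marginal(x) = Σ_j π_j·f_j(x).
Poisson probabilities:
  p_A = e^(−3.5)·3.5^7/7! = 0.0385492
  p_B = e^(−6.8)·6.8^7/7! = 0.148569
  p_C = e^(−11.7)·11.7^7/7! = 0.0493884
  p_D = e^(−12.5)·12.5^7/7! = 0.0352581
Prior × likelihood for each component:
  π_A·p_A = 0.08 × 0.0385492 = 0.00308393
  π_B·p_B = 0.30 × 0.148569 = 0.0445708
  π_C·p_C = 0.34 × 0.0493884 = 0.0167921
  π_D·p_D = 0.28 × 0.0352581 = 0.00987226
Sum: 0.00308393 + 0.0445708 + 0.0167921 + 0.00987226 = 0.0743191
Responsibility of Group D: 0.00987226 / 0.0743191 ≈ 0.133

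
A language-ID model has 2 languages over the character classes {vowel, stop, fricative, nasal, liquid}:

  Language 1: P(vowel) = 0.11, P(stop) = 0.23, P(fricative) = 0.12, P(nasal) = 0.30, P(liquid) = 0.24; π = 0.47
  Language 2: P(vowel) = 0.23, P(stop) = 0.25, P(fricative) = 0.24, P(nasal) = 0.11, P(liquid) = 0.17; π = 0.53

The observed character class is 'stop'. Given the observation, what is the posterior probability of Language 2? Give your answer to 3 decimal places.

0.551

The responsibility of component k is P(Z=k) f_k(x) divided by Σ_j P(Z=j) f_j(x).
Evaluate each component's likelihood at the observed value:
  L_1 = 0.23
  L_2 = 0.25
Unnormalised posteriors:
  P(Z=1)·L_1 = 0.47 × 0.23 = 0.1081
  P(Z=2)·L_2 = 0.53 × 0.25 = 0.1325
Normaliser: 0.1081 + 0.1325 = 0.2406
P(Language 2 | the observation) ≈ 0.551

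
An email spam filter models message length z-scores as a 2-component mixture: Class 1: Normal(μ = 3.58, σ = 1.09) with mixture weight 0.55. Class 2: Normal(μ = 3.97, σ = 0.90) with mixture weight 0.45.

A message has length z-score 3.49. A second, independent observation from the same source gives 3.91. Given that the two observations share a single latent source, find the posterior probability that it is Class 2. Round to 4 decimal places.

Apply Bayes' rule: the posterior for each component is proportional to its prior times its likelihood at x.
Since both observations come from the same component, the likelihood for component k is f_k(x₁)·f_k(x₂).
  p_1 = [0.364757] × [0.349607] = 0.127521
  p_2 = [0.384504] × [0.442285] = 0.170061
Weight by the priors:
  π_1·p_1 = 0.55 × 0.127521 = 0.0701368
  π_2·p_2 = 0.45 × 0.170061 = 0.0765273
Marginal: 0.0701368 + 0.0765273 = 0.146664
P(Class 2 | x) = 0.0765273 / 0.146664 ≈ 0.5218

0.5218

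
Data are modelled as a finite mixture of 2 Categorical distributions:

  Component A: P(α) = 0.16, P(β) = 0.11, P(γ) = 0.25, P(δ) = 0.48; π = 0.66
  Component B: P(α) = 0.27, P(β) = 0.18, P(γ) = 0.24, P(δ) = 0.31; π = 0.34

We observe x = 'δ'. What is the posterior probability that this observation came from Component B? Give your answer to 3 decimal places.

0.250

P(component k | x) = π_k·f_k(x) / marginal(x), where marginal(x) = Σ_j π_j·f_j(x).
Component likelihoods at x = 'δ':
  f_A = 0.48
  f_B = 0.31
Multiply by the mixture weights:
  π_A·f_A = 0.66 × 0.48 = 0.3168
  π_B·f_B = 0.34 × 0.31 = 0.1054
Marginal: 0.3168 + 0.1054 = 0.4222
So the posterior for Component B is 0.1054 / 0.4222 ≈ 0.250.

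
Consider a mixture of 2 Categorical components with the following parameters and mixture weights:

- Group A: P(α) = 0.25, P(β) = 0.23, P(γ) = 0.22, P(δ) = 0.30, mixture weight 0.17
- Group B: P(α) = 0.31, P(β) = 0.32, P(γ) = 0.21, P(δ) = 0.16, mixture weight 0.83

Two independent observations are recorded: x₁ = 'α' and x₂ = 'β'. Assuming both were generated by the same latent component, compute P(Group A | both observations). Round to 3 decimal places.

0.106

By Bayes' theorem, P(k | x) = w_k f_k(x) / Σ_j w_j f_j(x).
Since both observations come from the same component, the likelihood for component k is f_k(x₁)·f_k(x₂).
  f_A = [P(α | comp) = 0.25] × [0.23] = 0.0575
  f_B = [P(α | comp) = 0.31] × [0.32] = 0.0992
Multiply by the mixture weights:
  w_A·f_A = 0.17 × 0.0575 = 0.009775
  w_B·f_B = 0.83 × 0.0992 = 0.082336
Evidence: 0.009775 + 0.082336 = 0.092111
Responsibility of Group A: 0.009775 / 0.092111 ≈ 0.106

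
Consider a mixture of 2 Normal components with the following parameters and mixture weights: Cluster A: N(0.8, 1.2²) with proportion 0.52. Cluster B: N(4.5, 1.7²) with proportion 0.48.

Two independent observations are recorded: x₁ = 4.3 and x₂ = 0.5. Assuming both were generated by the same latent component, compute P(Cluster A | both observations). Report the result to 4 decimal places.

0.3245

P(component k | x) = π_k·f_k(x) / marginal(x), where marginal(x) = Σ_j π_j·f_j(x).
Since both observations come from the same component, the likelihood for component k is f_k(x₁)·f_k(x₂).
  L_A = [(1/(1.2·√(2π)))·exp(−(4.3−0.8)²/(2·1.2²)) = 0.332452·exp(-4.25347) = 0.00472573] × [0.322223] = 0.00152274
  L_B = [(1/(1.7·√(2π)))·exp(−(4.3−4.5)²/(2·1.7²)) = 0.234672·exp(-0.00692) = 0.233054] × [0.014732] = 0.00343335
Multiply by the mixture weights:
  π_A·L_A = 0.52 × 0.00152274 = 0.000791826
  π_B·L_B = 0.48 × 0.00343335 = 0.00164801
Evidence: 0.000791826 + 0.00164801 = 0.00243983
So the posterior for Cluster A is 0.000791826 / 0.00243983 ≈ 0.3245.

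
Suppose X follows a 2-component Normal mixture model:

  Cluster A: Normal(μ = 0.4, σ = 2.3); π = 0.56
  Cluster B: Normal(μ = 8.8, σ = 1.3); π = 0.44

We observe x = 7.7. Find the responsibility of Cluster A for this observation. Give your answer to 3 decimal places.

Apply Bayes' rule: the posterior for each component is proportional to its prior times its likelihood at x.
Evaluate each component's likelihood at the observed value:
  p_A = (1/(2.3·√(2π)))·exp(−(7.7−0.4)²/(2·2.3²)) = 0.173453·exp(-5.03686) = 0.00112642
  p_B = (1/(1.3·√(2π)))·exp(−(7.7−8.8)²/(2·1.3²)) = 0.306879·exp(-0.35799) = 0.214533
Prior × likelihood for each component:
  P(Z=A)·p_A = 0.56 × 0.00112642 = 0.000630796
  P(Z=B)·p_B = 0.44 × 0.214533 = 0.0943946
Sum: 0.000630796 + 0.0943946 = 0.0950254
P(Cluster A | the observation) ≈ 0.007

0.007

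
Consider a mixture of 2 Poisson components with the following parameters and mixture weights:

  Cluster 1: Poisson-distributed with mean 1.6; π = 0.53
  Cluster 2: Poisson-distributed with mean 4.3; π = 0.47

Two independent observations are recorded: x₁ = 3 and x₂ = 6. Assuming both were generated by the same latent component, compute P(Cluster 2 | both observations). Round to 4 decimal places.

By Bayes' theorem, P(k | x) = P(Z=k) f_k(x) / Σ_j P(Z=j) f_j(x).
Since both observations come from the same component, the likelihood for component k is f_k(x₁)·f_k(x₂).
  L_1 = [e^(−1.6)·1.6^3/3! = 0.137828] × [0.00470453] = 0.000648416
  L_2 = [e^(−4.3)·4.3^3/3! = 0.179799] × [0.119127] = 0.021419
Multiply by the mixture weights:
  P(Z=1)·L_1 = 0.53 × 0.000648416 = 0.000343661
  P(Z=2)·L_2 = 0.47 × 0.021419 = 0.0100669
Denominator: 0.000343661 + 0.0100669 = 0.0104106
So the posterior for Cluster 2 is 0.0100669 / 0.0104106 ≈ 0.9670.

0.9670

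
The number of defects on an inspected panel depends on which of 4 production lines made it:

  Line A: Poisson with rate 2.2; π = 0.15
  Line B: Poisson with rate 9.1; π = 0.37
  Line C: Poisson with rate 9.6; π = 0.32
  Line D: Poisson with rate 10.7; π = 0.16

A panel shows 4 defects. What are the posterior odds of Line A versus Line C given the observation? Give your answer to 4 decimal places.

2.1151

Only the two components matter; the odds are (π_i f_i(x)) / (π_j f_j(x)).
Evaluate each component's likelihood at the observed value:
  p_A = e^(−2.2)·2.2^4/4! = 0.108151
  p_B = e^(−9.1)·9.1^4/4! = 0.0319062
  p_C = e^(−9.6)·9.6^4/4! = 0.0239688
  p_D = e^(−10.7)·10.7^4/4! = 0.0123133
0.0162227 / 0.00767002 ≈ 2.1151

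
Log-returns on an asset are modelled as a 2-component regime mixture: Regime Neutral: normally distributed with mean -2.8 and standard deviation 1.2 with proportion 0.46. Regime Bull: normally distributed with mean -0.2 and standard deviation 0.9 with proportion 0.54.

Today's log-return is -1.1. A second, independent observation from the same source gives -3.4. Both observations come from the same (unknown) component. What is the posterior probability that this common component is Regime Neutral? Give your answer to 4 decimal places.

0.9930

Posterior ∝ prior × likelihood, so P(k | x) ∝ w_k f_k(x); normalise over all components.
Since both observations come from the same component, the likelihood for component k is f_k(x₁)·f_k(x₂).
  f_Neutral = [0.121878] × [0.293388] = 0.0357576
  f_Bull = [0.268856] × [0.000797072] = 0.000214298
Unnormalised posteriors:
  w_Neutral·f_Neutral = 0.46 × 0.0357576 = 0.0164485
  w_Bull·f_Bull = 0.54 × 0.000214298 = 0.000115721
Sum: 0.0164485 + 0.000115721 = 0.0165642
Responsibility of Regime Neutral: 0.0164485 / 0.0165642 ≈ 0.9930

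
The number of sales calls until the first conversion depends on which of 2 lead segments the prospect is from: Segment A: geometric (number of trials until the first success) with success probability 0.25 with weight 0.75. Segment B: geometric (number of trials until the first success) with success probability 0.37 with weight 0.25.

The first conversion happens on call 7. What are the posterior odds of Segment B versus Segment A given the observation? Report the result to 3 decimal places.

Only the two components matter; the odds are (P(Z=i) f_i(x)) / (P(Z=j) f_j(x)).
Evaluate each component's likelihood at the observed value:
  p_A = 0.25·(1−0.25)^6 = 0.25·0.177979 = 0.0444946
  p_B = 0.37·(1−0.37)^6 = 0.37·0.0625235 = 0.0231337
0.00578342 / 0.033371 ≈ 0.173

0.173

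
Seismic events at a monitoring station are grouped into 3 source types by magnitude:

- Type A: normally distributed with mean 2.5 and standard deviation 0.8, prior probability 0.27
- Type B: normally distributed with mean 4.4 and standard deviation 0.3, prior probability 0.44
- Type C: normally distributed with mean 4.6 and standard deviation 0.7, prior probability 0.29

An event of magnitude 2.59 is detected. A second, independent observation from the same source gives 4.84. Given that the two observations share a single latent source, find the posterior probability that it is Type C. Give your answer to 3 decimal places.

The responsibility of component k is π_k f_k(x) divided by Σ_j π_j f_j(x).
Since both observations come from the same component, the likelihood for component k is f_k(x₁)·f_k(x₂).
  L_A = [(1/(0.8·√(2π)))·exp(−(2.59−2.5)²/(2·0.8²)) = 0.498678·exp(-0.00633) = 0.495532] × [0.00691815] = 0.00342816
  L_B = [(1/(0.3·√(2π)))·exp(−(2.59−4.4)²/(2·0.3²)) = 1.329808·exp(-18.20056) = 1.65725e-08] × [0.453608] = 7.51742e-09
  L_C = [(1/(0.7·√(2π)))·exp(−(2.59−4.6)²/(2·0.7²)) = 0.569918·exp(-4.12255) = 0.00923445] × [0.537386] = 0.00496246
Prior × likelihood for each component:
  π_A·L_A = 0.27 × 0.00342816 = 0.000925604
  π_B·L_B = 0.44 × 7.51742e-09 = 3.30767e-09
  π_C·L_C = 0.29 × 0.00496246 = 0.00143911
Denominator: 0.000925604 + 3.30767e-09 + 0.00143911 = 0.00236472
Responsibility of Type C: 0.00143911 / 0.00236472 ≈ 0.609

0.609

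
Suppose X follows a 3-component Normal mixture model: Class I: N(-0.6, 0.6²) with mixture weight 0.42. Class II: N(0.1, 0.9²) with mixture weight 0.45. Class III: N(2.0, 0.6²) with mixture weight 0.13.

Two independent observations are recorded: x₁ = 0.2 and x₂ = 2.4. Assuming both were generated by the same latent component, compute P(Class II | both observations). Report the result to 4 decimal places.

0.8677

The responsibility of component k is π_k f_k(x) divided by Σ_j π_j f_j(x).
Since both observations come from the same component, the likelihood for component k is f_k(x₁)·f_k(x₂).
  L_I = [0.27335] × [2.47787e-06] = 6.77325e-07
  L_II = [0.440541] × [0.0169242] = 0.00745582
  L_III = [0.00738641] × [0.532413] = 0.00393263
Prior × likelihood for each component:
  π_I·L_I = 0.42 × 6.77325e-07 = 2.84476e-07
  π_II·L_II = 0.45 × 0.00745582 = 0.00335512
  π_III·L_III = 0.13 × 0.00393263 = 0.000511241
Normaliser: 2.84476e-07 + 0.00335512 + 0.000511241 = 0.00386664
Responsibility of Class II: 0.00335512 / 0.00386664 ≈ 0.8677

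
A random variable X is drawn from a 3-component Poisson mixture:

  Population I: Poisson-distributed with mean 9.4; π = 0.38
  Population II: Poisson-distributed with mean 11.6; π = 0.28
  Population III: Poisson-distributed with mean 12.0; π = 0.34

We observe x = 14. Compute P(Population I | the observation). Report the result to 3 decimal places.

0.218

P(component k | x) = π_k·f_k(x) / marginal(x), where marginal(x) = Σ_j π_j·f_j(x).
Component likelihoods at x = 14:
  f_I = e^(−9.4)·9.4^14/14! = 0.0399037
  f_II = e^(−11.6)·11.6^14/14! = 0.0839823
  f_III = e^(−12.0)·12.0^14/14! = 0.0904889
Multiply by the mixture weights:
  π_I·f_I = 0.38 × 0.0399037 = 0.0151634
  π_II·f_II = 0.28 × 0.0839823 = 0.023515
  π_III·f_III = 0.34 × 0.0904889 = 0.0307662
Marginal: 0.0151634 + 0.023515 + 0.0307662 = 0.0694447
So the posterior for Population I is 0.0151634 / 0.0694447 ≈ 0.218.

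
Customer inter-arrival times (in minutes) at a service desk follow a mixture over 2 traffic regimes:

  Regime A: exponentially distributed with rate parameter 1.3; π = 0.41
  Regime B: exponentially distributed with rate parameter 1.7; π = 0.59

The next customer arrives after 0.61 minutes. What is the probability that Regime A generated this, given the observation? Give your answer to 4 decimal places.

Posterior ∝ prior × likelihood, so P(k | x) ∝ π_k f_k(x); normalise over all components.
Component likelihoods at x = 0.61 minutes:
  f_A = 0.588231
  f_B = 0.602678
Multiply by the mixture weights:
  π_A·f_A = 0.41 × 0.588231 = 0.241175
  π_B·f_B = 0.59 × 0.602678 = 0.35558
Normaliser: 0.241175 + 0.35558 = 0.596755
P(Regime A | the observation) = 0.241175 / 0.596755 ≈ 0.4041

0.4041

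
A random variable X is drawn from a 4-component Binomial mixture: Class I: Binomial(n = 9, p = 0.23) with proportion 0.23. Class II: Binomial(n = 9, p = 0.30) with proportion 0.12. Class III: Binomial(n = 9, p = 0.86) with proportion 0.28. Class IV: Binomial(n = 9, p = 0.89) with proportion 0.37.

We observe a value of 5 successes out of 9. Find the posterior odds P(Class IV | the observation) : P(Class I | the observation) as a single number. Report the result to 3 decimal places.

0.581

Since P(k|x) ∝ P(Z=k) f_k(x), the posterior odds are P(Z=i) f_i(x) / (P(Z=j) f_j(x)).
Evaluate each component's likelihood at the observed value:
  L_I = 0.0285084
  L_II = 0.0735138
  L_III = 0.0227706
  L_IV = 0.0103013
0.00381147 / 0.00655693 ≈ 0.581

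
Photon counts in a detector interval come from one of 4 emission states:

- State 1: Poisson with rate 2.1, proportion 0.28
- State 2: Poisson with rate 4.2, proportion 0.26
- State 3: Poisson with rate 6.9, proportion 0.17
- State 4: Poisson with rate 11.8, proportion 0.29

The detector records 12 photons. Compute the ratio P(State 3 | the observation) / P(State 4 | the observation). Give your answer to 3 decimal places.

0.126

Only the two components matter; the odds are (P(Z=i) f_i(x)) / (P(Z=j) f_j(x)).
Evaluate each component's likelihood at the observed value:
  f_1 = 1.88051e-06
  f_2 = 0.00094323
  f_3 = 0.0245031
  f_4 = 0.114175
Odds = (0.17/0.29) × (0.0245031/0.114175) = 0.586207 × 0.214609 ≈ 0.126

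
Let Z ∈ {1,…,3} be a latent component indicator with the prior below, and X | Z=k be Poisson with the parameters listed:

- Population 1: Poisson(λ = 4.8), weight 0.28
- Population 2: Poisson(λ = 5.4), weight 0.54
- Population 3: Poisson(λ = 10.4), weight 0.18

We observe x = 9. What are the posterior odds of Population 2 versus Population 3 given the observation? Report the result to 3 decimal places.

Posterior odds = (w_i f_i(x)) / (w_j f_j(x)); the normalising sum cancels.
Poisson probabilities:
  L_1 = e^(−4.8)·4.8^9/9! = 0.0306757
  L_2 = e^(−5.4)·5.4^9/9! = 0.0485949
  L_3 = e^(−10.4)·10.4^9/9! = 0.119364
Odds = (0.54/0.18) × (0.0485949/0.119364) = 3 × 0.407114 ≈ 1.221

1.221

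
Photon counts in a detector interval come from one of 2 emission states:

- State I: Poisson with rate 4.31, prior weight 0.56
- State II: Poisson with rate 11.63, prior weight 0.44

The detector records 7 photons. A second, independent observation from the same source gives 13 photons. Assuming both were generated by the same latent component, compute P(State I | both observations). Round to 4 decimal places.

By Bayes' theorem, P(k | x) = w_k f_k(x) / Σ_j w_j f_j(x).
Since both observations come from the same component, the likelihood for component k is f_k(x₁)·f_k(x₂).
  p_I = [0.0736379] × [0.000382045] = 2.8133e-05
  p_II = [0.0507905] × [0.101721] = 0.00516647
Prior × likelihood for each component:
  w_I·p_I = 0.56 × 2.8133e-05 = 1.57545e-05
  w_II·p_II = 0.44 × 0.00516647 = 0.00227325
Marginal: 1.57545e-05 + 0.00227325 = 0.002289
So the posterior for State I is 1.57545e-05 / 0.002289 ≈ 0.0069.

0.0069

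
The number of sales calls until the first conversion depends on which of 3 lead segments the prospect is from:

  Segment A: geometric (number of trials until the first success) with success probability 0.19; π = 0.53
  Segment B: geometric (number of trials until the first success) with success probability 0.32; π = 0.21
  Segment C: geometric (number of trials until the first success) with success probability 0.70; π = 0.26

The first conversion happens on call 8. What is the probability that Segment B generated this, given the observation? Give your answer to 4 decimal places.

0.1637

Posterior ∝ prior × likelihood, so P(k | x) ∝ π_k f_k(x); normalise over all components.
Component likelihoods at x = 8:
  p_A = 0.0434659
  p_B = 0.0215136
  p_C = 0.00015309
Prior × likelihood for each component:
  π_A·p_A = 0.53 × 0.0434659 = 0.0230369
  π_B·p_B = 0.21 × 0.0215136 = 0.00451785
  π_C·p_C = 0.26 × 0.00015309 = 3.98034e-05
Sum: 0.0230369 + 0.00451785 + 3.98034e-05 = 0.0275946
So the posterior for Segment B is 0.00451785 / 0.0275946 ≈ 0.1637.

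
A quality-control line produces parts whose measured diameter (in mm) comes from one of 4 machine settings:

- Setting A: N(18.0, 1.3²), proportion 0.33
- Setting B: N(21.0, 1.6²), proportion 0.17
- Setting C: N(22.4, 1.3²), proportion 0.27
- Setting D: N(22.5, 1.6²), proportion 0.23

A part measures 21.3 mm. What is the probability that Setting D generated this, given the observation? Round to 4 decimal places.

0.2947

Apply Bayes' rule: the posterior for each component is proportional to its prior times its likelihood at x.
Normal densities:
  f_A = 0.0122382
  f_B = 0.244994
  f_C = 0.214533
  f_D = 0.188211
Weight by the priors:
  π_A·f_A = 0.33 × 0.0122382 = 0.00403859
  π_B·f_B = 0.17 × 0.244994 = 0.041649
  π_C·f_C = 0.27 × 0.214533 = 0.057924
  π_D·f_D = 0.23 × 0.188211 = 0.0432885
Evidence: 0.00403859 + 0.041649 + 0.057924 + 0.0432885 = 0.1469
So the posterior for Setting D is 0.0432885 / 0.1469 ≈ 0.2947.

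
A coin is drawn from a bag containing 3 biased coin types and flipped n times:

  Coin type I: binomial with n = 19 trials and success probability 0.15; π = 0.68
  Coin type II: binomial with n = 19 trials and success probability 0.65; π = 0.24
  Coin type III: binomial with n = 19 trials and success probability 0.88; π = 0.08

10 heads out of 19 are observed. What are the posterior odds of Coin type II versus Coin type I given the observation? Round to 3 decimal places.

280.392

Since P(k|x) ∝ π_k f_k(x), the posterior odds are π_i f_i(x) / (π_j f_j(x)).
Component likelihoods at x = 10 heads out of 19:
  p_I = C(19,10)·0.15^10·0.85^9 = 92378·5.7665e-09·0.231617 = 0.000123382
  p_II = C(19,10)·0.65^10·0.35^9 = 92378·0.0134627·7.88156e-05 = 0.09802
  p_III = C(19,10)·0.88^10·0.12^9 = 92378·0.278501·5.15978e-09 = 0.000132748
Odds = (0.24/0.68) × (0.09802/0.000123382) = 0.352941 × 794.444 ≈ 280.392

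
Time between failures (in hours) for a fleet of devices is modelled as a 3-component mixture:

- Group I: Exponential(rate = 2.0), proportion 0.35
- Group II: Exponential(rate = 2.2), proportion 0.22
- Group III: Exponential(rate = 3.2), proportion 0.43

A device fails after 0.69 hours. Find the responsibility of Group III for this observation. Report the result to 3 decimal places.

The responsibility of component k is π_k f_k(x) divided by Σ_j π_j f_j(x).
Evaluate each component's likelihood at the observed value:
  p_I = 0.503157
  p_II = 0.482129
  p_III = 0.351745
Multiply by the mixture weights:
  π_I·p_I = 0.35 × 0.503157 = 0.176105
  π_II·p_II = 0.22 × 0.482129 = 0.106068
  π_III·p_III = 0.43 × 0.351745 = 0.15125
Sum: 0.176105 + 0.106068 + 0.15125 = 0.433424
So the posterior for Group III is 0.15125 / 0.433424 ≈ 0.349.

0.349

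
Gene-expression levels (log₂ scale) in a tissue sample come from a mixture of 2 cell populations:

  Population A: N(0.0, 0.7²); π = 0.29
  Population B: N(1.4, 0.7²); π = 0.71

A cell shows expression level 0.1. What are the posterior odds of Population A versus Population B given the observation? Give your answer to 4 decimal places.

2.2680

Posterior odds = (π_i f_i(x)) / (π_j f_j(x)); the normalising sum cancels.
Component likelihoods at x = 0.1:
  f_A = 0.564132
  f_B = 0.101596
Odds = (0.29/0.71) × (0.564132/0.101596) = 0.408451 × 5.55271 ≈ 2.2680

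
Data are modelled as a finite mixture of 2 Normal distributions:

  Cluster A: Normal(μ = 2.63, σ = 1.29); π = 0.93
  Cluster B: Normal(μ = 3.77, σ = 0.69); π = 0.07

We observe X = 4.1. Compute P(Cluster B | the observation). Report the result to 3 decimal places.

0.194

Apply Bayes' rule: the posterior for each component is proportional to its prior times its likelihood at x.
Component likelihoods at x = 4.1:
  L_A = 0.161565
  L_B = 0.515694
Multiply by the mixture weights:
  P(Z=A)·L_A = 0.93 × 0.161565 = 0.150255
  P(Z=B)·L_B = 0.07 × 0.515694 = 0.0360986
Normaliser: 0.150255 + 0.0360986 = 0.186354
So the posterior for Cluster B is 0.0360986 / 0.186354 ≈ 0.194.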